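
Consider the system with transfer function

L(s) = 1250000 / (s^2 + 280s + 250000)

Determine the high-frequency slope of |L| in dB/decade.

Each pole contributes −20 dB/decade at high frequency; each zero contributes +20 dB/decade.
Net: 0 zero(s) − 2 pole(s) → -40 dB/decade.

-40 dB/decade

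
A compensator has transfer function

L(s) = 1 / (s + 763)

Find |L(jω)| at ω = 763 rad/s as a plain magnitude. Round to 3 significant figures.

0.000927

Substitute s = j763:
Numerator: 1 = 1 + j0
Denominator: (j763) + 763 = 763 + j763
|N| = √(1² + 0²) ≈ 1, ∠N ≈ 0.00°
|D| = √(763² + 763²) ≈ 1079, ∠D ≈ 45.00°
|L| = 1 / 1079 ≈ 0.00092678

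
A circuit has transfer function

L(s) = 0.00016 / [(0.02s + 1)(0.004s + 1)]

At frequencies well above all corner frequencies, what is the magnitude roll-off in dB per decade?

Each pole contributes −20 dB/decade at high frequency; each zero contributes +20 dB/decade.
Net: 0 zero(s) − 2 pole(s) → -40 dB/decade.

-40 dB/decade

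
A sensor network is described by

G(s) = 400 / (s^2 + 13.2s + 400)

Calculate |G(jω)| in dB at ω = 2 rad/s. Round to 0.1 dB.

At s = jω = j2:
quadratic: (j2)² + 13.2·j2 + 400 = 396 + j26.4 → |·| ≈ 396.88, ∠ ≈ 3.81°
|G| = 400 / 396.88 ≈ 1.0079
Gain = 20 log₁₀(1.0079) ≈ 0.07 dB

0.1 dB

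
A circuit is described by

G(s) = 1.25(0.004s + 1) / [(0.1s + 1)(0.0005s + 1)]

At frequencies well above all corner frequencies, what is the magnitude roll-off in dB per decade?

-20 dB/decade

Each pole contributes −20 dB/decade at high frequency; each zero contributes +20 dB/decade.
Net: 1 zero(s) − 2 pole(s) → -20 dB/decade.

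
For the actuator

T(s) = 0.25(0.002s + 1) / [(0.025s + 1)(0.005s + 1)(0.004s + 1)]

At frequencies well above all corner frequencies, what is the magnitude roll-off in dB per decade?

-40 dB/decade

Each pole contributes −20 dB/decade at high frequency; each zero contributes +20 dB/decade.
Net: 1 zero(s) − 3 pole(s) → -40 dB/decade.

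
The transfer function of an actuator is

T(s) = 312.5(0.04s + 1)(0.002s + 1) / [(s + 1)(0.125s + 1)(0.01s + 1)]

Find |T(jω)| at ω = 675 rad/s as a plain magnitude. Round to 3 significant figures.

0.0365

At ω = 675 rad/s:
zero (1 + j675·0.04) = 1 + j27 → |·| ≈ 27.019, ∠ ≈ 87.88°
zero (1 + j675·0.002) = 1 + j1.35 → |·| ≈ 1.68, ∠ ≈ 53.47°
pole (1 + j675·1) = 1 + j675 → |·| ≈ 675, ∠ ≈ 89.92°
pole (1 + j675·0.125) = 1 + j84.375 → |·| ≈ 84.381, ∠ ≈ 89.32°
pole (1 + j675·0.01) = 1 + j6.75 → |·| ≈ 6.8237, ∠ ≈ 81.57°
|T| = 312.5 · 27.019 · 1.68 / (675 · 84.381 · 6.8237) ≈ 0.036497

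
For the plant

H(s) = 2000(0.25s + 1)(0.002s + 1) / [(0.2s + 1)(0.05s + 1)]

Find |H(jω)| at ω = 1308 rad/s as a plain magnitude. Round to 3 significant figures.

At ω = 1308 rad/s:
zero (1 + j1308·0.25) = 1 + j327 → |·| ≈ 327, ∠ ≈ 89.82°
zero (1 + j1308·0.002) = 1 + j2.616 → |·| ≈ 2.8006, ∠ ≈ 69.08°
pole (1 + j1308·0.2) = 1 + j261.6 → |·| ≈ 261.6, ∠ ≈ 89.78°
pole (1 + j1308·0.05) = 1 + j65.4 → |·| ≈ 65.408, ∠ ≈ 89.12°
|H| = 2000 · 327 · 2.8006 / (261.6 · 65.408) ≈ 107.04

107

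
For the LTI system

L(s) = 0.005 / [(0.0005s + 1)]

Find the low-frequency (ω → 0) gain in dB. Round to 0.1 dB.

-46.0 dB

L(0) = 0.005 · 1 / 1 = 0.005
20 log₁₀(0.005) ≈ -46.02 dB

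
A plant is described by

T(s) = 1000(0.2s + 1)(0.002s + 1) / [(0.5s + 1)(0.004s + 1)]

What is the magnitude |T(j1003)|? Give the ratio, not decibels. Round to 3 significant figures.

At ω = 1003 rad/s:
zero (1 + j1003·0.2) = 1 + j200.6 → |·| ≈ 200.6, ∠ ≈ 89.71°
zero (1 + j1003·0.002) = 1 + j2.006 → |·| ≈ 2.2414, ∠ ≈ 63.50°
pole (1 + j1003·0.5) = 1 + j501.5 → |·| ≈ 501.5, ∠ ≈ 89.89°
pole (1 + j1003·0.004) = 1 + j4.012 → |·| ≈ 4.1347, ∠ ≈ 76.00°
|T| = 1000 · 200.6 · 2.2414 / (501.5 · 4.1347) ≈ 216.84

217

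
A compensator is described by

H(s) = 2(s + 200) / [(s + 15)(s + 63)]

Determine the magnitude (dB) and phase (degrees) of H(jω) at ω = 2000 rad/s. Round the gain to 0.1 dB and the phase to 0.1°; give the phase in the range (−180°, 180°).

At s = jω = j2000:
zero (s+200): 200 + j2000 → |·| = √(200²+2000²) = √4040000 ≈ 2010, ∠ = arctan(2000/200) ≈ 84.29°
pole (s+15): 15 + j2000 → |·| = √(15²+2000²) = √4000225 ≈ 2000.1, ∠ = arctan(2000/15) ≈ 89.57°
pole (s+63): 63 + j2000 → |·| = √(63²+2000²) = √4003969 ≈ 2001, ∠ = arctan(2000/63) ≈ 88.20°
|H| = 2 · 2010 / 4.0022e+06 ≈ 0.0010044
Gain = 20 log₁₀(0.0010044) ≈ -59.96 dB
∠H = 84.29° − 177.77° = -93.48°

-60.0 dB, -93.5°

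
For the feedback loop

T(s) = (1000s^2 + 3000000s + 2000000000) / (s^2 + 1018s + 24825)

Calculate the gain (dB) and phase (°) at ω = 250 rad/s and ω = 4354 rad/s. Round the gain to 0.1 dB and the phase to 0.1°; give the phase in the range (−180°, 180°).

ω = 250: 78.1 dB, -77.3°; ω = 4354: 60.8 dB, -24.4°

Substitute s = j250:
Numerator: 1000(j250)^2 + 3000000(j250) + 2000000000 = 1937500000 + j750000000
Denominator: (j250)^2 + 1018(j250) + 24825 = -37675 + j254500
|N| = √(1937500000² + 750000000²) ≈ 2.0776e+09, ∠N ≈ 21.16°
|D| = √(37675² + 254500²) ≈ 2.5727e+05, ∠D ≈ 98.42°
|T| = 2.0776e+09 / 2.5727e+05 ≈ 8075.6
Gain = 20 log₁₀(8075.6) ≈ 78.14 dB
∠T = 21.16° − 98.42° = -77.26°

Substitute s = j4354:
Numerator: 1000(j4354)^2 + 3000000(j4354) + 2000000000 = -16957316000 + j13062000000
Denominator: (j4354)^2 + 1018(j4354) + 24825 = -18932491 + j4432372
|N| = √(16957316000² + 13062000000²) ≈ 2.1405e+10, ∠N ≈ 142.39°
|D| = √(18932491² + 4432372²) ≈ 1.9444e+07, ∠D ≈ 166.82°
|T| = 2.1405e+10 / 1.9444e+07 ≈ 1100.9
Gain = 20 log₁₀(1100.9) ≈ 60.83 dB
∠T = 142.39° − 166.82° = -24.43°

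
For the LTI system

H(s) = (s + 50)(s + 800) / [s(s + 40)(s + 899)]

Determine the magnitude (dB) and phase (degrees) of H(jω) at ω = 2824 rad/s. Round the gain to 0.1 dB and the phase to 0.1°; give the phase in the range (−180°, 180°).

At s = jω = j2824:
zero (s+50): 50 + j2824 → |·| = √(50²+2824²) = √7977476 ≈ 2824.4, ∠ = arctan(2824/50) ≈ 88.99°
zero (s+800): 800 + j2824 → |·| = √(800²+2824²) = √8614976 ≈ 2935.1, ∠ = arctan(2824/800) ≈ 74.18°
pole (s+40): 40 + j2824 → |·| = √(40²+2824²) = √7976576 ≈ 2824.3, ∠ = arctan(2824/40) ≈ 89.19°
pole (s+899): 899 + j2824 → |·| = √(899²+2824²) = √8783177 ≈ 2963.6, ∠ = arctan(2824/899) ≈ 72.34°
pole at origin: |s| = 2824, ∠ = 90.00° (in denominator)
|H| = 1 · 8.2899e+06 / 2.3637e+10 ≈ 0.00035072
Gain = 20 log₁₀(0.00035072) ≈ -69.10 dB
∠H = 163.17° − 251.53° = -88.36°

-69.1 dB, -88.4°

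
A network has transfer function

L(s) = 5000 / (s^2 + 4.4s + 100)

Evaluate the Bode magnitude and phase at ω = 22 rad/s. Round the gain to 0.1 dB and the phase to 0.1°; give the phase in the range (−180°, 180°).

At s = jω = j22:
quadratic: (j22)² + 4.4·j22 + 100 = -384 + j96.8 → |·| ≈ 396.01, ∠ ≈ 165.85°
|L| = 5000 / 396.01 ≈ 12.626
Gain = 20 log₁₀(12.626) ≈ 22.03 dB
∠L = 0.00° − 165.85° = -165.85°

22.0 dB, -165.9°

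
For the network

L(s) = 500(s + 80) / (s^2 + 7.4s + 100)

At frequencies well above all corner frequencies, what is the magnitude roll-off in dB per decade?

Each pole contributes −20 dB/decade at high frequency; each zero contributes +20 dB/decade.
Net: 1 zero(s) − 2 pole(s) → -20 dB/decade.

-20 dB/decade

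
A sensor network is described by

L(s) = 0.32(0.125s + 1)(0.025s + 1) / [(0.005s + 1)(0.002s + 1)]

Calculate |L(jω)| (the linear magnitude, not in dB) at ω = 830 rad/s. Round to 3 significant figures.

83.4

At ω = 830 rad/s:
zero (1 + j830·0.125) = 1 + j103.75 → |·| ≈ 103.75, ∠ ≈ 89.45°
zero (1 + j830·0.025) = 1 + j20.75 → |·| ≈ 20.774, ∠ ≈ 87.24°
pole (1 + j830·0.005) = 1 + j4.15 → |·| ≈ 4.2688, ∠ ≈ 76.45°
pole (1 + j830·0.002) = 1 + j1.66 → |·| ≈ 1.9379, ∠ ≈ 58.93°
|L| = 0.32 · 103.75 · 20.774 / (4.2688 · 1.9379) ≈ 83.372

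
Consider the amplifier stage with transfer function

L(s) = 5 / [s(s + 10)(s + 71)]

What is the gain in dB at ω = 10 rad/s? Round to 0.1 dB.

-66.1 dB

At s = jω = j10:
pole (s+10): 10 + j10 → |·| = √(10²+10²) = √200 ≈ 14.142, ∠ = arctan(10/10) ≈ 45.00°
pole (s+71): 71 + j10 → |·| = √(71²+10²) = √5141 ≈ 71.701, ∠ = arctan(10/71) ≈ 8.02°
pole at origin: |s| = 10, ∠ = 90.00° (in denominator)
|L| = 5 / 10140 ≈ 0.0004931
Gain = 20 log₁₀(0.0004931) ≈ -66.14 dB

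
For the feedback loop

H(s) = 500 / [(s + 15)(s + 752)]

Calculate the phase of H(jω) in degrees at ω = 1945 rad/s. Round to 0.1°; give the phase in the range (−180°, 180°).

At s = jω = j1945:
pole (s+15): 15 + j1945 → |·| = √(15²+1945²) = √3783250 ≈ 1945.1, ∠ = arctan(1945/15) ≈ 89.56°
pole (s+752): 752 + j1945 → |·| = √(752²+1945²) = √4348529 ≈ 2085.3, ∠ = arctan(1945/752) ≈ 68.86°
∠H = 0.00° − 158.42° = -158.42°

-158.4°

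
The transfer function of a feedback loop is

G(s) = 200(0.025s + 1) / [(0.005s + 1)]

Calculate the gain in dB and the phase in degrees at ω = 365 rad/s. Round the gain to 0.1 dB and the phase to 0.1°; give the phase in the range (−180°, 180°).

At ω = 365 rad/s:
zero (1 + j365·0.025) = 1 + j9.125 → |·| ≈ 9.1796, ∠ ≈ 83.75°
pole (1 + j365·0.005) = 1 + j1.825 → |·| ≈ 2.081, ∠ ≈ 61.28°
|G| = 200 · 9.1796 / (2.081) ≈ 882.23
Gain = 20 log₁₀(882.23) ≈ 58.91 dB
∠G = (83.75°) − (61.28°) = 22.47°

58.9 dB, 22.5°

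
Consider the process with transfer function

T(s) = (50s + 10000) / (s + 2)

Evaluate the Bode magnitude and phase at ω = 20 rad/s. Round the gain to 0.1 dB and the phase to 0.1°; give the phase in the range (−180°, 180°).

54.0 dB, -78.6°

Substitute s = j20:
Numerator: 50(j20) + 10000 = 10000 + j1000
Denominator: (j20) + 2 = 2 + j20
|N| = √(10000² + 1000²) ≈ 10050, ∠N ≈ 5.71°
|D| = √(2² + 20²) ≈ 20.1, ∠D ≈ 84.29°
|T| = 10050 / 20.1 ≈ 500
Gain = 20 log₁₀(500) ≈ 53.98 dB
∠T = 5.71° − 84.29° = -78.58°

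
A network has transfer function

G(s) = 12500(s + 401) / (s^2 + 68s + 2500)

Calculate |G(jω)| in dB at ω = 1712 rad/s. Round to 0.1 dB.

17.5 dB

At s = jω = j1712:
zero (s+401): 401 + j1712 → |·| = √(401²+1712²) = √3091745 ≈ 1758.3, ∠ = arctan(1712/401) ≈ 76.82°
quadratic: (j1712)² + 68·j1712 + 2500 = -2928444 + j116416 → |·| ≈ 2.9308e+06, ∠ ≈ 177.72°
|G| = 12500 · 1758.3 / 2.9308e+06 ≈ 7.4992
Gain = 20 log₁₀(7.4992) ≈ 17.50 dB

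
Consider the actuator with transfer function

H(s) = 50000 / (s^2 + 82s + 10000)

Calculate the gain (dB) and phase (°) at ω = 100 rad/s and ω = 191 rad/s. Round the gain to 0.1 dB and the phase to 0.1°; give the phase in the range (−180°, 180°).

ω = 100: 15.7 dB, -90.0°; ω = 191: 4.2 dB, -149.4°

At s = jω = j100:
quadratic: (j100)² + 82·j100 + 10000 = 0 + j8200 → |·| ≈ 8200, ∠ ≈ 90.00°
|H| = 50000 / 8200 ≈ 6.0976
Gain = 20 log₁₀(6.0976) ≈ 15.70 dB
∠H = 0.00° − 90.00° = -90.00°

At s = jω = j191:
quadratic: (j191)² + 82·j191 + 10000 = -26481 + j15662 → |·| ≈ 30766, ∠ ≈ 149.40°
|H| = 50000 / 30766 ≈ 1.6252
Gain = 20 log₁₀(1.6252) ≈ 4.22 dB
∠H = 0.00° − 149.40° = -149.40°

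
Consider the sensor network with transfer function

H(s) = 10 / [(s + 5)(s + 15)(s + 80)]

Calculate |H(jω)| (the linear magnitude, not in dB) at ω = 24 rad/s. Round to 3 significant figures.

At s = jω = j24:
pole (s+5): 5 + j24 → |·| = √(5²+24²) = √601 ≈ 24.515, ∠ = arctan(24/5) ≈ 78.23°
pole (s+15): 15 + j24 → |·| = √(15²+24²) = √801 ≈ 28.302, ∠ = arctan(24/15) ≈ 57.99°
pole (s+80): 80 + j24 → |·| = √(80²+24²) = √6976 ≈ 83.522, ∠ = arctan(24/80) ≈ 16.70°
|H| = 10 / 57950 ≈ 0.00017256

0.000173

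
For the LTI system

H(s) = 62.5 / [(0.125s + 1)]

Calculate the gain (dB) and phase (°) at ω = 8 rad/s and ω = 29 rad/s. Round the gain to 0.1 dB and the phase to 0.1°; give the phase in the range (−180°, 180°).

ω = 8: 32.9 dB, -45.0°; ω = 29: 24.4 dB, -74.6°

At ω = 8 rad/s:
pole (1 + j8·0.125) = 1 + j1 → |·| ≈ 1.4142, ∠ ≈ 45.00°
|H| = 62.5 · 1 / (1.4142) ≈ 44.195
Gain = 20 log₁₀(44.195) ≈ 32.91 dB
∠H = (0°) − (45.00°) = -45.00°

At ω = 29 rad/s:
pole (1 + j29·0.125) = 1 + j3.625 → |·| ≈ 3.7604, ∠ ≈ 74.58°
|H| = 62.5 · 1 / (3.7604) ≈ 16.621
Gain = 20 log₁₀(16.621) ≈ 24.41 dB
∠H = (0°) − (74.58°) = -74.58°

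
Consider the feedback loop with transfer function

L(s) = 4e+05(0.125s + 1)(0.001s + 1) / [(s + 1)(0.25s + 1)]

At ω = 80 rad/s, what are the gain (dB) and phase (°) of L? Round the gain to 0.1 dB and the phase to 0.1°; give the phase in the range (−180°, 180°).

68.0 dB, -87.6°

At ω = 80 rad/s:
zero (1 + j80·0.125) = 1 + j10 → |·| ≈ 10.05, ∠ ≈ 84.29°
zero (1 + j80·0.001) = 1 + j0.08 → |·| ≈ 1.0032, ∠ ≈ 4.57°
pole (1 + j80·1) = 1 + j80 → |·| ≈ 80.006, ∠ ≈ 89.28°
pole (1 + j80·0.25) = 1 + j20 → |·| ≈ 20.025, ∠ ≈ 87.14°
|L| = 4e+05 · 10.05 · 1.0032 / (80.006 · 20.025) ≈ 2517.2
Gain = 20 log₁₀(2517.2) ≈ 68.02 dB
∠L = (84.29° + 4.57°) − (89.28° + 87.14°) = -87.56°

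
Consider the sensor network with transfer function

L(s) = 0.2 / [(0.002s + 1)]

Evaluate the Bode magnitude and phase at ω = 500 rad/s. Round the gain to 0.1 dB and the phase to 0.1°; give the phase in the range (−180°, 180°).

At ω = 500 rad/s:
pole (1 + j500·0.002) = 1 + j1 → |·| ≈ 1.4142, ∠ ≈ 45.00°
|L| = 0.2 · 1 / (1.4142) ≈ 0.14142
Gain = 20 log₁₀(0.14142) ≈ -16.99 dB
∠L = (0°) − (45.00°) = -45.00°

-17.0 dB, -45.0°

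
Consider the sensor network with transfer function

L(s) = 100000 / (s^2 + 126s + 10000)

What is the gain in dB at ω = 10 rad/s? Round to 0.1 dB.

20.0 dB

At s = jω = j10:
quadratic: (j10)² + 126·j10 + 10000 = 9900 + j1260 → |·| ≈ 9979.9, ∠ ≈ 7.25°
|L| = 100000 / 9979.9 ≈ 10.02
Gain = 20 log₁₀(10.02) ≈ 20.02 dB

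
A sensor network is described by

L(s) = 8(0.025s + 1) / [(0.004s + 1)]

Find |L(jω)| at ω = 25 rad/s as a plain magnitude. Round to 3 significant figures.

9.39

At ω = 25 rad/s:
zero (1 + j25·0.025) = 1 + j0.625 → |·| ≈ 1.1792, ∠ ≈ 32.01°
pole (1 + j25·0.004) = 1 + j0.1 → |·| ≈ 1.005, ∠ ≈ 5.71°
|L| = 8 · 1.1792 / (1.005) ≈ 9.3867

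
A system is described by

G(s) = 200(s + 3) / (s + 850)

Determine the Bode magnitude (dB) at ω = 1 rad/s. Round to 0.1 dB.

At s = jω = j1:
zero (s+3): 3 + j1 → |·| = √(3²+1²) = √10 ≈ 3.1623, ∠ = arctan(1/3) ≈ 18.43°
pole (s+850): 850 + j1 → |·| = √(850²+1²) = √722501 ≈ 850, ∠ = arctan(1/850) ≈ 0.07°
|G| = 200 · 3.1623 / 850 ≈ 0.74407
Gain = 20 log₁₀(0.74407) ≈ -2.57 dB

-2.6 dB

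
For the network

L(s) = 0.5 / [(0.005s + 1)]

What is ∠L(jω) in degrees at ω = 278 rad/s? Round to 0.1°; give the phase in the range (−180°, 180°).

-54.3°

At ω = 278 rad/s:
pole (1 + j278·0.005) = 1 + j1.39 → |·| ≈ 1.7123, ∠ ≈ 54.27°
∠L = (0°) − (54.27°) = -54.27°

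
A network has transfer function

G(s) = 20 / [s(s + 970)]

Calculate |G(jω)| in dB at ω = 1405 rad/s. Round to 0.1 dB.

At s = jω = j1405:
pole (s+970): 970 + j1405 → |·| = √(970²+1405²) = √2914925 ≈ 1707.3, ∠ = arctan(1405/970) ≈ 55.38°
pole at origin: |s| = 1405, ∠ = 90.00° (in denominator)
|G| = 20 / 2.3988e+06 ≈ 8.3375e-06
Gain = 20 log₁₀(8.3375e-06) ≈ -101.58 dB

-101.6 dB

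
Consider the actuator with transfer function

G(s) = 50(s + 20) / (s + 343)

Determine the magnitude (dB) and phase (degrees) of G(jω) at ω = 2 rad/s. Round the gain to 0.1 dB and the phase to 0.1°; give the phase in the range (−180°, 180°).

9.3 dB, 5.4°

At s = jω = j2:
zero (s+20): 20 + j2 → |·| = √(20²+2²) = √404 ≈ 20.1, ∠ = arctan(2/20) ≈ 5.71°
pole (s+343): 343 + j2 → |·| = √(343²+2²) = √117653 ≈ 343.01, ∠ = arctan(2/343) ≈ 0.33°
|G| = 50 · 20.1 / 343.01 ≈ 2.9299
Gain = 20 log₁₀(2.9299) ≈ 9.34 dB
∠G = 5.71° − 0.33° = 5.38°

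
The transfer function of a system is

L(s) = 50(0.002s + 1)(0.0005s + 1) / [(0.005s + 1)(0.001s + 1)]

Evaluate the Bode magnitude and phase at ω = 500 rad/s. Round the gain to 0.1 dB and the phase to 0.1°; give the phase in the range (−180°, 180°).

At ω = 500 rad/s:
zero (1 + j500·0.002) = 1 + j1 → |·| ≈ 1.4142, ∠ ≈ 45.00°
zero (1 + j500·0.0005) = 1 + j0.25 → |·| ≈ 1.0308, ∠ ≈ 14.04°
pole (1 + j500·0.005) = 1 + j2.5 → |·| ≈ 2.6926, ∠ ≈ 68.20°
pole (1 + j500·0.001) = 1 + j0.5 → |·| ≈ 1.118, ∠ ≈ 26.57°
|L| = 50 · 1.4142 · 1.0308 / (2.6926 · 1.118) ≈ 24.213
Gain = 20 log₁₀(24.213) ≈ 27.68 dB
∠L = (45.00° + 14.04°) − (68.20° + 26.57°) = -35.73°

27.7 dB, -35.7°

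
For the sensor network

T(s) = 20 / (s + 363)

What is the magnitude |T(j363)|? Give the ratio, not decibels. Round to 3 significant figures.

0.0390

Substitute s = j363:
Numerator: 20 = 20 + j0
Denominator: (j363) + 363 = 363 + j363
|N| = √(20² + 0²) ≈ 20, ∠N ≈ 0.00°
|D| = √(363² + 363²) ≈ 513.36, ∠D ≈ 45.00°
|T| = 20 / 513.36 ≈ 0.038959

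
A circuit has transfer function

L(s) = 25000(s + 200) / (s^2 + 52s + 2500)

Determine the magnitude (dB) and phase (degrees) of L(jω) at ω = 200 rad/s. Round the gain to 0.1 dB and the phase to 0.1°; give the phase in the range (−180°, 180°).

At s = jω = j200:
zero (s+200): 200 + j200 → |·| = √(200²+200²) = √80000 ≈ 282.84, ∠ = arctan(200/200) ≈ 45.00°
quadratic: (j200)² + 52·j200 + 2500 = -37500 + j10400 → |·| ≈ 38915, ∠ ≈ 164.50°
|L| = 25000 · 282.84 / 38915 ≈ 181.7
Gain = 20 log₁₀(181.7) ≈ 45.19 dB
∠L = 45.00° − 164.50° = -119.50°

45.2 dB, -119.5°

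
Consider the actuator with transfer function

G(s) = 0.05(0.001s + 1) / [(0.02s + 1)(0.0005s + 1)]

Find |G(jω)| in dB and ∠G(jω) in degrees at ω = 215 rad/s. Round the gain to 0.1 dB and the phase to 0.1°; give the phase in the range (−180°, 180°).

At ω = 215 rad/s:
zero (1 + j215·0.001) = 1 + j0.215 → |·| ≈ 1.0229, ∠ ≈ 12.13°
pole (1 + j215·0.02) = 1 + j4.3 → |·| ≈ 4.4147, ∠ ≈ 76.91°
pole (1 + j215·0.0005) = 1 + j0.1075 → |·| ≈ 1.0058, ∠ ≈ 6.14°
|G| = 0.05 · 1.0229 / (4.4147 · 1.0058) ≈ 0.011518
Gain = 20 log₁₀(0.011518) ≈ -38.77 dB
∠G = (12.13°) − (76.91° + 6.14°) = -70.92°

-38.8 dB, -70.9°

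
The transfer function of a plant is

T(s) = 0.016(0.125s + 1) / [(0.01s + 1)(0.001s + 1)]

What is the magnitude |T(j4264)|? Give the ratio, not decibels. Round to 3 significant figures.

At ω = 4264 rad/s:
zero (1 + j4264·0.125) = 1 + j533 → |·| ≈ 533, ∠ ≈ 89.89°
pole (1 + j4264·0.01) = 1 + j42.64 → |·| ≈ 42.652, ∠ ≈ 88.66°
pole (1 + j4264·0.001) = 1 + j4.264 → |·| ≈ 4.3797, ∠ ≈ 76.80°
|T| = 0.016 · 533 / (42.652 · 4.3797) ≈ 0.045652

0.0457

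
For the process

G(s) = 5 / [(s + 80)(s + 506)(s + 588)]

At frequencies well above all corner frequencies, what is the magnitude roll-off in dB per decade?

Each pole contributes −20 dB/decade at high frequency; each zero contributes +20 dB/decade.
Net: 0 zero(s) − 3 pole(s) → -60 dB/decade.

-60 dB/decade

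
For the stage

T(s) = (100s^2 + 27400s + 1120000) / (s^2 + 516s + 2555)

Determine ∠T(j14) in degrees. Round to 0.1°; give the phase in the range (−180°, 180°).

-52.7°

Substitute s = j14:
Numerator: 100(j14)^2 + 27400(j14) + 1120000 = 1100400 + j383600
Denominator: (j14)^2 + 516(j14) + 2555 = 2359 + j7224
|N| = √(1100400² + 383600²) ≈ 1.1653e+06, ∠N ≈ 19.22°
|D| = √(2359² + 7224²) ≈ 7599.4, ∠D ≈ 71.92°
∠T = 19.22° − 71.92° = -52.70°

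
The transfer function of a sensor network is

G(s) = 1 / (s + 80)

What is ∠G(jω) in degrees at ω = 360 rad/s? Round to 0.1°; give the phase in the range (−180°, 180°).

-77.5°

Substitute s = j360:
Numerator: 1 = 1 + j0
Denominator: (j360) + 80 = 80 + j360
|N| = √(1² + 0²) ≈ 1, ∠N ≈ 0.00°
|D| = √(80² + 360²) ≈ 368.78, ∠D ≈ 77.47°
∠G = 0.00° − 77.47° = -77.47°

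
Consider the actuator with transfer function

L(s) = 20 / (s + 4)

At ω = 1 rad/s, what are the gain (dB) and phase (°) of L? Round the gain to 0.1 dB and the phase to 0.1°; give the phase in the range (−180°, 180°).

At s = jω = j1:
pole (s+4): 4 + j1 → |·| = √(4²+1²) = √17 ≈ 4.1231, ∠ = arctan(1/4) ≈ 14.04°
|L| = 20 / 4.1231 ≈ 4.8507
Gain = 20 log₁₀(4.8507) ≈ 13.72 dB
∠L = 0.00° − 14.04° = -14.04°

13.7 dB, -14.0°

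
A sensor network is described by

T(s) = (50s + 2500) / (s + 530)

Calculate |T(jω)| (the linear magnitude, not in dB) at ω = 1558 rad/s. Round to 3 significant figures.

47.4

Substitute s = j1558:
Numerator: 50(j1558) + 2500 = 2500 + j77900
Denominator: (j1558) + 530 = 530 + j1558
|N| = √(2500² + 77900²) ≈ 77940, ∠N ≈ 88.16°
|D| = √(530² + 1558²) ≈ 1645.7, ∠D ≈ 71.21°
|T| = 77940 / 1645.7 ≈ 47.36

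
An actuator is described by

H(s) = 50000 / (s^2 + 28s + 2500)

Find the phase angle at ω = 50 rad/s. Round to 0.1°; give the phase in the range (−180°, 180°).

At s = jω = j50:
quadratic: (j50)² + 28·j50 + 2500 = 0 + j1400 → |·| ≈ 1400, ∠ ≈ 90.00°
∠H = 0.00° − 90.00° = -90.00°

-90.0°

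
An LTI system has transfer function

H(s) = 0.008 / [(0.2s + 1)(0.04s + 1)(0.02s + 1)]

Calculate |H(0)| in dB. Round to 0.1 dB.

-41.9 dB

H(0) = 0.008 · 1 / 1 = 0.008
20 log₁₀(0.008) ≈ -41.94 dB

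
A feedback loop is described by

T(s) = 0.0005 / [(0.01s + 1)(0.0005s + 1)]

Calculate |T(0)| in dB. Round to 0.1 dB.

T(0) = 0.0005 · 1 / 1 = 0.0005
20 log₁₀(0.0005) ≈ -66.02 dB

-66.0 dB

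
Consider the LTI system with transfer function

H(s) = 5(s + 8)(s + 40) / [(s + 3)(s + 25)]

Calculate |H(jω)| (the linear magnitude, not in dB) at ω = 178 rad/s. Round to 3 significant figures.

5.08

At s = jω = j178:
zero (s+8): 8 + j178 → |·| = √(8²+178²) = √31748 ≈ 178.18, ∠ = arctan(178/8) ≈ 87.43°
zero (s+40): 40 + j178 → |·| = √(40²+178²) = √33284 ≈ 182.44, ∠ = arctan(178/40) ≈ 77.33°
pole (s+3): 3 + j178 → |·| = √(3²+178²) = √31693 ≈ 178.03, ∠ = arctan(178/3) ≈ 89.03°
pole (s+25): 25 + j178 → |·| = √(25²+178²) = √32309 ≈ 179.75, ∠ = arctan(178/25) ≈ 82.01°
|H| = 5 · 32507 / 32001 ≈ 5.0791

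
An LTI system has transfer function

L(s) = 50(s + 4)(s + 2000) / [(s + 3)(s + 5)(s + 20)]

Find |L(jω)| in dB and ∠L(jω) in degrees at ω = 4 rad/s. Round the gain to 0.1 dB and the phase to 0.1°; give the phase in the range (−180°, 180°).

At s = jω = j4:
zero (s+4): 4 + j4 → |·| = √(4²+4²) = √32 ≈ 5.6569, ∠ = arctan(4/4) ≈ 45.00°
zero (s+2000): 2000 + j4 → |·| = √(2000²+4²) = √4000016 ≈ 2000, ∠ = arctan(4/2000) ≈ 0.11°
pole (s+3): 3 + j4 → |·| = √(3²+4²) = √25 ≈ 5, ∠ = arctan(4/3) ≈ 53.13°
pole (s+5): 5 + j4 → |·| = √(5²+4²) = √41 ≈ 6.4031, ∠ = arctan(4/5) ≈ 38.66°
pole (s+20): 20 + j4 → |·| = √(20²+4²) = √416 ≈ 20.396, ∠ = arctan(4/20) ≈ 11.31°
|L| = 50 · 11314 / 652.99 ≈ 866.32
Gain = 20 log₁₀(866.32) ≈ 58.75 dB
∠L = 45.11° − 103.10° = -57.99°

58.8 dB, -58.0°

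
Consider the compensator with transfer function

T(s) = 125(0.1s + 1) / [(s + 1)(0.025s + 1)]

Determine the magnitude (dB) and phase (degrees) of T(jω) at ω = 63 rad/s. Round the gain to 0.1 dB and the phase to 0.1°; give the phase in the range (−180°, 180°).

16.6 dB, -65.7°

At ω = 63 rad/s:
zero (1 + j63·0.1) = 1 + j6.3 → |·| ≈ 6.3789, ∠ ≈ 80.98°
pole (1 + j63·1) = 1 + j63 → |·| ≈ 63.008, ∠ ≈ 89.09°
pole (1 + j63·0.025) = 1 + j1.575 → |·| ≈ 1.8656, ∠ ≈ 57.59°
|T| = 125 · 6.3789 / (63.008 · 1.8656) ≈ 6.7833
Gain = 20 log₁₀(6.7833) ≈ 16.63 dB
∠T = (80.98°) − (89.09° + 57.59°) = -65.70°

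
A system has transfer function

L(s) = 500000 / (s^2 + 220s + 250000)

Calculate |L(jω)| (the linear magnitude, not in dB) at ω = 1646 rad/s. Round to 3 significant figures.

At s = jω = j1646:
quadratic: (j1646)² + 220·j1646 + 250000 = -2459316 + j362120 → |·| ≈ 2.4858e+06, ∠ ≈ 171.62°
|L| = 500000 / 2.4858e+06 ≈ 0.20114

0.201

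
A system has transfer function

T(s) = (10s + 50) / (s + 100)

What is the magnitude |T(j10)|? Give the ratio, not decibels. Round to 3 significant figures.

Substitute s = j10:
Numerator: 10(j10) + 50 = 50 + j100
Denominator: (j10) + 100 = 100 + j10
|N| = √(50² + 100²) ≈ 111.8, ∠N ≈ 63.43°
|D| = √(100² + 10²) ≈ 100.5, ∠D ≈ 5.71°
|T| = 111.8 / 100.5 ≈ 1.1124

1.11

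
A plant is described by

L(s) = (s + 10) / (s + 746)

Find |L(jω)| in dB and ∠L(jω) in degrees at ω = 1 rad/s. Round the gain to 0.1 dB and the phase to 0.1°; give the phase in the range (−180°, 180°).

At s = jω = j1:
zero (s+10): 10 + j1 → |·| = √(10²+1²) = √101 ≈ 10.05, ∠ = arctan(1/10) ≈ 5.71°
pole (s+746): 746 + j1 → |·| = √(746²+1²) = √556517 ≈ 746, ∠ = arctan(1/746) ≈ 0.08°
|L| = 1 · 10.05 / 746 ≈ 0.013472
Gain = 20 log₁₀(0.013472) ≈ -37.41 dB
∠L = 5.71° − 0.08° = 5.63°

-37.4 dB, 5.6°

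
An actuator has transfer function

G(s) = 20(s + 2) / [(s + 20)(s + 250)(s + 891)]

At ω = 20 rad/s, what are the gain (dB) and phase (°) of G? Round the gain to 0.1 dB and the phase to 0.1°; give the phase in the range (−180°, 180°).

At s = jω = j20:
zero (s+2): 2 + j20 → |·| = √(2²+20²) = √404 ≈ 20.1, ∠ = arctan(20/2) ≈ 84.29°
pole (s+20): 20 + j20 → |·| = √(20²+20²) = √800 ≈ 28.284, ∠ = arctan(20/20) ≈ 45.00°
pole (s+250): 250 + j20 → |·| = √(250²+20²) = √62900 ≈ 250.8, ∠ = arctan(20/250) ≈ 4.57°
pole (s+891): 891 + j20 → |·| = √(891²+20²) = √794281 ≈ 891.22, ∠ = arctan(20/891) ≈ 1.29°
|G| = 20 · 20.1 / 6.322e+06 ≈ 6.3587e-05
Gain = 20 log₁₀(6.3587e-05) ≈ -83.93 dB
∠G = 84.29° − 50.86° = 33.43°

-83.9 dB, 33.4°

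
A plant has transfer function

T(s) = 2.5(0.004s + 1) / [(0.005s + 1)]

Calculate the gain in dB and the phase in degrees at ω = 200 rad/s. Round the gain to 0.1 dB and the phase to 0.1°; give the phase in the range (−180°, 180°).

At ω = 200 rad/s:
zero (1 + j200·0.004) = 1 + j0.8 → |·| ≈ 1.2806, ∠ ≈ 38.66°
pole (1 + j200·0.005) = 1 + j1 → |·| ≈ 1.4142, ∠ ≈ 45.00°
|T| = 2.5 · 1.2806 / (1.4142) ≈ 2.2638
Gain = 20 log₁₀(2.2638) ≈ 7.10 dB
∠T = (38.66°) − (45.00°) = -6.34°

7.1 dB, -6.3°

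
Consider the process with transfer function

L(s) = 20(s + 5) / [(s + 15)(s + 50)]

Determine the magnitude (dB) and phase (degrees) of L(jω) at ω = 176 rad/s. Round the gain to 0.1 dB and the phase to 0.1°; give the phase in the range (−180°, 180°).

At s = jω = j176:
zero (s+5): 5 + j176 → |·| = √(5²+176²) = √31001 ≈ 176.07, ∠ = arctan(176/5) ≈ 88.37°
pole (s+15): 15 + j176 → |·| = √(15²+176²) = √31201 ≈ 176.64, ∠ = arctan(176/15) ≈ 85.13°
pole (s+50): 50 + j176 → |·| = √(50²+176²) = √33476 ≈ 182.96, ∠ = arctan(176/50) ≈ 74.14°
|L| = 20 · 176.07 / 32318 ≈ 0.10896
Gain = 20 log₁₀(0.10896) ≈ -19.25 dB
∠L = 88.37° − 159.27° = -70.90°

-19.3 dB, -70.9°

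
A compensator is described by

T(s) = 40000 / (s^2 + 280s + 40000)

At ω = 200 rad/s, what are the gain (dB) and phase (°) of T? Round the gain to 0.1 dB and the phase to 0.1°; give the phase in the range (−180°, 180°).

At s = jω = j200:
quadratic: (j200)² + 280·j200 + 40000 = 0 + j56000 → |·| ≈ 56000, ∠ ≈ 90.00°
|T| = 40000 / 56000 ≈ 0.71429
Gain = 20 log₁₀(0.71429) ≈ -2.92 dB
∠T = 0.00° − 90.00° = -90.00°

-2.9 dB, -90.0°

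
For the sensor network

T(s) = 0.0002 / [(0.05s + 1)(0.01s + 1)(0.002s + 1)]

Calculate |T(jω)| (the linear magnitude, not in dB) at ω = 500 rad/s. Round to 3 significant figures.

At ω = 500 rad/s:
pole (1 + j500·0.05) = 1 + j25 → |·| ≈ 25.02, ∠ ≈ 87.71°
pole (1 + j500·0.01) = 1 + j5 → |·| ≈ 5.099, ∠ ≈ 78.69°
pole (1 + j500·0.002) = 1 + j1 → |·| ≈ 1.4142, ∠ ≈ 45.00°
|T| = 0.0002 · 1 / (25.02 · 5.099 · 1.4142) ≈ 1.1085e-06

1.11e-06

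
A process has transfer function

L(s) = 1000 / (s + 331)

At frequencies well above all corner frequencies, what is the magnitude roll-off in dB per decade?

Each pole contributes −20 dB/decade at high frequency; each zero contributes +20 dB/decade.
Net: 0 zero(s) − 1 pole(s) → -20 dB/decade.

-20 dB/decade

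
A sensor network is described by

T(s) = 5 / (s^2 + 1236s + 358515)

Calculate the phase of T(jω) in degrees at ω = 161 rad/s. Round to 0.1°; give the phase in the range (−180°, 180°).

-30.9°

Substitute s = j161:
Numerator: 5 = 5 + j0
Denominator: (j161)^2 + 1236(j161) + 358515 = 332594 + j198996
|N| = √(5² + 0²) ≈ 5, ∠N ≈ 0.00°
|D| = √(332594² + 198996²) ≈ 3.8758e+05, ∠D ≈ 30.89°
∠T = 0.00° − 30.89° = -30.89°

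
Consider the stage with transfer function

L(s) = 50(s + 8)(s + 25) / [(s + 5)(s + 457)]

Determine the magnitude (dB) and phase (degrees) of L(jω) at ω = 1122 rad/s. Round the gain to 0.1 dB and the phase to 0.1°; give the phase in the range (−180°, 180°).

33.3 dB, 20.7°

At s = jω = j1122:
zero (s+8): 8 + j1122 → |·| = √(8²+1122²) = √1258948 ≈ 1122, ∠ = arctan(1122/8) ≈ 89.59°
zero (s+25): 25 + j1122 → |·| = √(25²+1122²) = √1259509 ≈ 1122.3, ∠ = arctan(1122/25) ≈ 88.72°
pole (s+5): 5 + j1122 → |·| = √(5²+1122²) = √1258909 ≈ 1122, ∠ = arctan(1122/5) ≈ 89.74°
pole (s+457): 457 + j1122 → |·| = √(457²+1122²) = √1467733 ≈ 1211.5, ∠ = arctan(1122/457) ≈ 67.84°
|L| = 50 · 1.2592e+06 / 1.3593e+06 ≈ 46.318
Gain = 20 log₁₀(46.318) ≈ 33.31 dB
∠L = 178.31° − 157.58° = 20.73°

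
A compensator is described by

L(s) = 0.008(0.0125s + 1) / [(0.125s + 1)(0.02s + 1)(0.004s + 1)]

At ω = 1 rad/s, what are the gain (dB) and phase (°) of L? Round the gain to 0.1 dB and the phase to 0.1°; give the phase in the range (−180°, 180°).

-42.0 dB, -7.8°

At ω = 1 rad/s:
zero (1 + j1·0.0125) = 1 + j0.0125 → |·| ≈ 1.0001, ∠ ≈ 0.72°
pole (1 + j1·0.125) = 1 + j0.125 → |·| ≈ 1.0078, ∠ ≈ 7.13°
pole (1 + j1·0.02) = 1 + j0.02 → |·| ≈ 1.0002, ∠ ≈ 1.15°
pole (1 + j1·0.004) = 1 + j0.004 → |·| ≈ 1, ∠ ≈ 0.23°
|L| = 0.008 · 1.0001 / (1.0078 · 1.0002 · 1) ≈ 0.0079373
Gain = 20 log₁₀(0.0079373) ≈ -42.01 dB
∠L = (0.72°) − (7.13° + 1.15° + 0.23°) = -7.79°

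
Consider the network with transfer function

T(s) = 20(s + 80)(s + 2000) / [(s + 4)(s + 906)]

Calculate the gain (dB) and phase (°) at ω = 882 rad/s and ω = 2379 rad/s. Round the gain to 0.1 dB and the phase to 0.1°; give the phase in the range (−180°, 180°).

ω = 882: 30.8 dB, -25.4°; ω = 2379: 27.8 dB, -21.0°

At s = jω = j882:
zero (s+80): 80 + j882 → |·| = √(80²+882²) = √784324 ≈ 885.62, ∠ = arctan(882/80) ≈ 84.82°
zero (s+2000): 2000 + j882 → |·| = √(2000²+882²) = √4777924 ≈ 2185.8, ∠ = arctan(882/2000) ≈ 23.80°
pole (s+4): 4 + j882 → |·| = √(4²+882²) = √777940 ≈ 882.01, ∠ = arctan(882/4) ≈ 89.74°
pole (s+906): 906 + j882 → |·| = √(906²+882²) = √1598760 ≈ 1264.4, ∠ = arctan(882/906) ≈ 44.23°
|T| = 20 · 1.9358e+06 / 1.1152e+06 ≈ 34.717
Gain = 20 log₁₀(34.717) ≈ 30.81 dB
∠T = 108.62° − 133.97° = -25.35°

At s = jω = j2379:
zero (s+80): 80 + j2379 → |·| = √(80²+2379²) = √5666041 ≈ 2380.3, ∠ = arctan(2379/80) ≈ 88.07°
zero (s+2000): 2000 + j2379 → |·| = √(2000²+2379²) = √9659641 ≈ 3108, ∠ = arctan(2379/2000) ≈ 49.95°
pole (s+4): 4 + j2379 → |·| = √(4²+2379²) = √5659657 ≈ 2379, ∠ = arctan(2379/4) ≈ 89.90°
pole (s+906): 906 + j2379 → |·| = √(906²+2379²) = √6480477 ≈ 2545.7, ∠ = arctan(2379/906) ≈ 69.15°
|T| = 20 · 7.398e+06 / 6.0562e+06 ≈ 24.431
Gain = 20 log₁₀(24.431) ≈ 27.76 dB
∠T = 138.02° − 159.05° = -21.03°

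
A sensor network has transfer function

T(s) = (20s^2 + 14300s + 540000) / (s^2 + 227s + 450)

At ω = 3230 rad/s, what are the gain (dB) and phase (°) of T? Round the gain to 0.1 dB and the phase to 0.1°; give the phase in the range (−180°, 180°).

Substitute s = j3230:
Numerator: 20(j3230)^2 + 14300(j3230) + 540000 = -208118000 + j46189000
Denominator: (j3230)^2 + 227(j3230) + 450 = -10432450 + j733210
|N| = √(208118000² + 46189000²) ≈ 2.1318e+08, ∠N ≈ 167.49°
|D| = √(10432450² + 733210²) ≈ 1.0458e+07, ∠D ≈ 175.98°
|T| = 2.1318e+08 / 1.0458e+07 ≈ 20.384
Gain = 20 log₁₀(20.384) ≈ 26.19 dB
∠T = 167.49° − 175.98° = -8.49°

26.2 dB, -8.5°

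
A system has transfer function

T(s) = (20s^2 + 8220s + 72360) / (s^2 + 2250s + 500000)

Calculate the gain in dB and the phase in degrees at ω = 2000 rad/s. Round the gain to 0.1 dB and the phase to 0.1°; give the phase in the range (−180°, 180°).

Substitute s = j2000:
Numerator: 20(j2000)^2 + 8220(j2000) + 72360 = -79927640 + j16440000
Denominator: (j2000)^2 + 2250(j2000) + 500000 = -3500000 + j4500000
|N| = √(79927640² + 16440000²) ≈ 8.1601e+07, ∠N ≈ 168.38°
|D| = √(3500000² + 4500000²) ≈ 5.7009e+06, ∠D ≈ 127.87°
|T| = 8.1601e+07 / 5.7009e+06 ≈ 14.314
Gain = 20 log₁₀(14.314) ≈ 23.12 dB
∠T = 168.38° − 127.87° = 40.51°

23.1 dB, 40.5°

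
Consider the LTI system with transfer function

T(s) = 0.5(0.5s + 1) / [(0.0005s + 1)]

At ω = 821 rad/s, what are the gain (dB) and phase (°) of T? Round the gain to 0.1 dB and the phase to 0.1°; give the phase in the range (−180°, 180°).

At ω = 821 rad/s:
zero (1 + j821·0.5) = 1 + j410.5 → |·| ≈ 410.5, ∠ ≈ 89.86°
pole (1 + j821·0.0005) = 1 + j0.4105 → |·| ≈ 1.081, ∠ ≈ 22.32°
|T| = 0.5 · 410.5 / (1.081) ≈ 189.87
Gain = 20 log₁₀(189.87) ≈ 45.57 dB
∠T = (89.86°) − (22.32°) = 67.54°

45.6 dB, 67.5°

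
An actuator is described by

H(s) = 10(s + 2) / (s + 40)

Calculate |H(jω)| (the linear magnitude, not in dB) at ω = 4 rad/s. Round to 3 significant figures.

At s = jω = j4:
zero (s+2): 2 + j4 → |·| = √(2²+4²) = √20 ≈ 4.4721, ∠ = arctan(4/2) ≈ 63.43°
pole (s+40): 40 + j4 → |·| = √(40²+4²) = √1616 ≈ 40.2, ∠ = arctan(4/40) ≈ 5.71°
|H| = 10 · 4.4721 / 40.2 ≈ 1.1125

1.11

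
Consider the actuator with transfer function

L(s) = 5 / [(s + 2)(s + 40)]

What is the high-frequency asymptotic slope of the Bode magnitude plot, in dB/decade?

Each pole contributes −20 dB/decade at high frequency; each zero contributes +20 dB/decade.
Net: 0 zero(s) − 2 pole(s) → -40 dB/decade.

-40 dB/decade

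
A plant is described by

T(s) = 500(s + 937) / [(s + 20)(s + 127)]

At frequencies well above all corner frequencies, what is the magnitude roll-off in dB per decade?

Each pole contributes −20 dB/decade at high frequency; each zero contributes +20 dB/decade.
Net: 1 zero(s) − 2 pole(s) → -20 dB/decade.

-20 dB/decade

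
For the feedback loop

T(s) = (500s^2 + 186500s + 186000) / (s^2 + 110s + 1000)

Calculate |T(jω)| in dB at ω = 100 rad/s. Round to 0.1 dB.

62.6 dB

Substitute s = j100:
Numerator: 500(j100)^2 + 186500(j100) + 186000 = -4814000 + j18650000
Denominator: (j100)^2 + 110(j100) + 1000 = -9000 + j11000
|N| = √(4814000² + 18650000²) ≈ 1.9261e+07, ∠N ≈ 104.47°
|D| = √(9000² + 11000²) ≈ 14213, ∠D ≈ 129.29°
|T| = 1.9261e+07 / 14213 ≈ 1355.2
Gain = 20 log₁₀(1355.2) ≈ 62.64 dB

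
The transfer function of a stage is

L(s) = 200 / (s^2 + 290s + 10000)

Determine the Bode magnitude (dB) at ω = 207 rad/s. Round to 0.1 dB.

Substitute s = j207:
Numerator: 200 = 200 + j0
Denominator: (j207)^2 + 290(j207) + 10000 = -32849 + j60030
|N| = √(200² + 0²) ≈ 200, ∠N ≈ 0.00°
|D| = √(32849² + 60030²) ≈ 68430, ∠D ≈ 118.69°
|L| = 200 / 68430 ≈ 0.0029227
Gain = 20 log₁₀(0.0029227) ≈ -50.68 dB

-50.7 dB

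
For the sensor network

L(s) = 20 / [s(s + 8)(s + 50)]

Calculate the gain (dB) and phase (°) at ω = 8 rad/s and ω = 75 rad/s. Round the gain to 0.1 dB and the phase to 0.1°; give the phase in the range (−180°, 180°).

At s = jω = j8:
pole (s+8): 8 + j8 → |·| = √(8²+8²) = √128 ≈ 11.314, ∠ = arctan(8/8) ≈ 45.00°
pole (s+50): 50 + j8 → |·| = √(50²+8²) = √2564 ≈ 50.636, ∠ = arctan(8/50) ≈ 9.09°
pole at origin: |s| = 8, ∠ = 90.00° (in denominator)
|L| = 20 / 4583.2 ≈ 0.0043638
Gain = 20 log₁₀(0.0043638) ≈ -47.20 dB
∠L = 0.00° − 144.09° = -144.09°

At s = jω = j75:
pole (s+8): 8 + j75 → |·| = √(8²+75²) = √5689 ≈ 75.425, ∠ = arctan(75/8) ≈ 83.91°
pole (s+50): 50 + j75 → |·| = √(50²+75²) = √8125 ≈ 90.139, ∠ = arctan(75/50) ≈ 56.31°
pole at origin: |s| = 75, ∠ = 90.00° (in denominator)
|L| = 20 / 5.0991e+05 ≈ 3.9223e-05
Gain = 20 log₁₀(3.9223e-05) ≈ -88.13 dB
∠L = 0.00° − 230.22° = -230.22° ≡ 129.78° (principal value)

ω = 8: -47.2 dB, -144.1°; ω = 75: -88.1 dB, 129.8°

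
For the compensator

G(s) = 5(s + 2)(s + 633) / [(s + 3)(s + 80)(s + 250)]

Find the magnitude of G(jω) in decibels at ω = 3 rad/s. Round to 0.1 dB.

-17.4 dB

At s = jω = j3:
zero (s+2): 2 + j3 → |·| = √(2²+3²) = √13 ≈ 3.6056, ∠ = arctan(3/2) ≈ 56.31°
zero (s+633): 633 + j3 → |·| = √(633²+3²) = √400698 ≈ 633.01, ∠ = arctan(3/633) ≈ 0.27°
pole (s+3): 3 + j3 → |·| = √(3²+3²) = √18 ≈ 4.2426, ∠ = arctan(3/3) ≈ 45.00°
pole (s+80): 80 + j3 → |·| = √(80²+3²) = √6409 ≈ 80.056, ∠ = arctan(3/80) ≈ 2.15°
pole (s+250): 250 + j3 → |·| = √(250²+3²) = √62509 ≈ 250.02, ∠ = arctan(3/250) ≈ 0.69°
|G| = 5 · 2282.4 / 84918 ≈ 0.13439
Gain = 20 log₁₀(0.13439) ≈ -17.43 dB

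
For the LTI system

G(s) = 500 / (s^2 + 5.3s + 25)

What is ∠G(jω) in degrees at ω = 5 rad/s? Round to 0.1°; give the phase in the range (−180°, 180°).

At s = jω = j5:
quadratic: (j5)² + 5.3·j5 + 25 = 0 + j26.5 → |·| ≈ 26.5, ∠ ≈ 90.00°
∠G = 0.00° − 90.00° = -90.00°

-90.0°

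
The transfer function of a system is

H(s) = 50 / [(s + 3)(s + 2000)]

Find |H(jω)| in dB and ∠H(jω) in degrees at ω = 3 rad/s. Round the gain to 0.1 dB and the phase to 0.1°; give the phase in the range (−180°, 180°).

-44.6 dB, -45.1°

At s = jω = j3:
pole (s+3): 3 + j3 → |·| = √(3²+3²) = √18 ≈ 4.2426, ∠ = arctan(3/3) ≈ 45.00°
pole (s+2000): 2000 + j3 → |·| = √(2000²+3²) = √4000009 ≈ 2000, ∠ = arctan(3/2000) ≈ 0.09°
|H| = 50 / 8485.2 ≈ 0.0058926
Gain = 20 log₁₀(0.0058926) ≈ -44.59 dB
∠H = 0.00° − 45.09° = -45.09°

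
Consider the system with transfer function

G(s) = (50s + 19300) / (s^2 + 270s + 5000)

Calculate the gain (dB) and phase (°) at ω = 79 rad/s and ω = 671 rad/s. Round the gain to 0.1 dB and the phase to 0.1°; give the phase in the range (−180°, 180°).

Substitute s = j79:
Numerator: 50(j79) + 19300 = 19300 + j3950
Denominator: (j79)^2 + 270(j79) + 5000 = -1241 + j21330
|N| = √(19300² + 3950²) ≈ 19700, ∠N ≈ 11.57°
|D| = √(1241² + 21330²) ≈ 21366, ∠D ≈ 93.33°
|G| = 19700 / 21366 ≈ 0.92203
Gain = 20 log₁₀(0.92203) ≈ -0.71 dB
∠G = 11.57° − 93.33° = -81.76°

Substitute s = j671:
Numerator: 50(j671) + 19300 = 19300 + j33550
Denominator: (j671)^2 + 270(j671) + 5000 = -445241 + j181170
|N| = √(19300² + 33550²) ≈ 38705, ∠N ≈ 60.09°
|D| = √(445241² + 181170²) ≈ 4.8069e+05, ∠D ≈ 157.86°
|G| = 38705 / 4.8069e+05 ≈ 0.08052
Gain = 20 log₁₀(0.08052) ≈ -21.88 dB
∠G = 60.09° − 157.86° = -97.77°

ω = 79: -0.7 dB, -81.8°; ω = 671: -21.9 dB, -97.8°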